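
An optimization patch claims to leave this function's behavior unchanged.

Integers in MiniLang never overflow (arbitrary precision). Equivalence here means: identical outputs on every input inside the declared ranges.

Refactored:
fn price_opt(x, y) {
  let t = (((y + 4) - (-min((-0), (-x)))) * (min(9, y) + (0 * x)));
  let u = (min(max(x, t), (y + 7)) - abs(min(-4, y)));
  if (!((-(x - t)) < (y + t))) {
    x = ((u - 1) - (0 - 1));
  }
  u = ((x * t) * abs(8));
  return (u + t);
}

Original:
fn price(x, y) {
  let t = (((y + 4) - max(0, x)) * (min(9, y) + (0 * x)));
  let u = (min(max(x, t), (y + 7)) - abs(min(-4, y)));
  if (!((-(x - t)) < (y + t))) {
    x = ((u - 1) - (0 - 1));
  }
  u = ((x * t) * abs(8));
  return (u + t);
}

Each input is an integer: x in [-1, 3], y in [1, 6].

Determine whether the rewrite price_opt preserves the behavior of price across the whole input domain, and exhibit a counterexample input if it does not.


Side by side, the visible changes include: min/max/abs usage differs.
As a probe, take x=1, y=3: price runs t=18, then u=6, then (!((-(x - t)) < (y + t))) is false, then u=144, then returns 162; price_opt runs t=18, then u=6, then (!((-(x - t)) < (y + t))) is false, then u=144, then returns 162; both end at 162.
Checked all 30 inputs in the declared domain: the outputs agree on every one.
verdict: equivalent


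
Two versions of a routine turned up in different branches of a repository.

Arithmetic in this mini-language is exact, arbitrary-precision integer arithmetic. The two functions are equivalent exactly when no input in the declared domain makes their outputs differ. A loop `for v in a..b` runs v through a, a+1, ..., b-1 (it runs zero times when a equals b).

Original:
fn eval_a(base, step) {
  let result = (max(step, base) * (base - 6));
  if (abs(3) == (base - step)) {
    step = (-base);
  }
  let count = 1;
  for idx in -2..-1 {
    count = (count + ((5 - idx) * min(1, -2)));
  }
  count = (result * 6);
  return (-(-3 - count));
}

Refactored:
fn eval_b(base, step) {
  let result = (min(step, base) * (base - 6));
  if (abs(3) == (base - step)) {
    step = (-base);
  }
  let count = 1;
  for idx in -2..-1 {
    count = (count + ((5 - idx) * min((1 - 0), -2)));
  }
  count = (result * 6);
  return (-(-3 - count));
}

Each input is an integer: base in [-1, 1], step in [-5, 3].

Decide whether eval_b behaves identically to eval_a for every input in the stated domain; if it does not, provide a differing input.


Not equivalent: base=-1, step=-5 separates them (45 vs 213).
eval_a: result := 7 | (abs(3) == (base - step)): false | count := 1 | iter idx=-2: | count := -13 | count := 42 | result 45
eval_b: result := 35 | (abs(3) == (base - step)): false | count := 1 | iter idx=-2: | count := -13 | count := 210 | result 213
verdict: not equivalent; witness: base=-1, step=-5


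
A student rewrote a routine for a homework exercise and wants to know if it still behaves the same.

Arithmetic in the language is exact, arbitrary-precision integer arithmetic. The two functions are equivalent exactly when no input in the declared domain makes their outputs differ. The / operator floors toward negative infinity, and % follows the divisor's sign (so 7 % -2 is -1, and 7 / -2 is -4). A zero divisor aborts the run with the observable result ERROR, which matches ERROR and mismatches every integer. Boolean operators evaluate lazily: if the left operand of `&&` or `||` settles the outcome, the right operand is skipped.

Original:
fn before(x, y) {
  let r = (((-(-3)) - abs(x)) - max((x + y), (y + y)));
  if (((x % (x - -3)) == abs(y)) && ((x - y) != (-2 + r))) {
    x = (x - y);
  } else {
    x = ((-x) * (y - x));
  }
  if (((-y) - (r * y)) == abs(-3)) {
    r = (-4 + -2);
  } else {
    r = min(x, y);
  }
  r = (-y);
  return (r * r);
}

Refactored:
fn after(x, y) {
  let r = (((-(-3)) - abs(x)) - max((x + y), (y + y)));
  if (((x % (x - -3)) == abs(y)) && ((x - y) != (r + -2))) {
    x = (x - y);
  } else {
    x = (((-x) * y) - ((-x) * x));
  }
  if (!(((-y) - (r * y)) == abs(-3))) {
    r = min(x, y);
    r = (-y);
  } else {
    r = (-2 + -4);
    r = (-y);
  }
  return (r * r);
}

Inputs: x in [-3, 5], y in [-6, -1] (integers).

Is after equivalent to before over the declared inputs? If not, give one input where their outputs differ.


The two are interchangeable: statement counts differ; arithmetic usage differs; boolean connective usage differs, and every declared input agrees.
Tracing x=-3, y=-5: before: r=8, then a zero divisor aborts: ERROR | after: r=8, then a zero divisor aborts: ERROR — matching result ERROR.
An exhaustive pass over the 54 declared inputs shows identical outputs.
verdict: equivalent


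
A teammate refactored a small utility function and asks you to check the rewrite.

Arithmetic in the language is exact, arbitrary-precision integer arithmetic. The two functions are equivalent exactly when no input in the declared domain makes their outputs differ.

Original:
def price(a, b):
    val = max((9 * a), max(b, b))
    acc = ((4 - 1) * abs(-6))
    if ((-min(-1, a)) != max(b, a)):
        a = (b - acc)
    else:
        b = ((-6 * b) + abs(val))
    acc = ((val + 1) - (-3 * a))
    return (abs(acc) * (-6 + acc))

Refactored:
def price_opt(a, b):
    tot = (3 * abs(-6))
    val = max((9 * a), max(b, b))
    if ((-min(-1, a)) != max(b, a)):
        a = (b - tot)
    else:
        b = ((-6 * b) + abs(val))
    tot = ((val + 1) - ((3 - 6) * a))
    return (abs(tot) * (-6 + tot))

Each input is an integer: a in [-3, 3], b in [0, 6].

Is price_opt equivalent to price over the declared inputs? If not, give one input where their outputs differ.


Equivalent — the differences include local variable names differ; also constant usage differs, yet no declared input distinguishes the two.
One worked example (a=-1, b=2) — price: val=2, then acc=18, then ((-min(-1, a)) != max(b, a)) is true, then a=-16, then acc=-45, then returns -2295; price_opt: tot=18, then val=2, then ((-min(-1, a)) != max(b, a)) is true, then a=-16, then tot=-45, then returns -2295; agreement on -2295.
Sweeping the whole domain (49 inputs) finds no disagreement.
verdict: equivalent


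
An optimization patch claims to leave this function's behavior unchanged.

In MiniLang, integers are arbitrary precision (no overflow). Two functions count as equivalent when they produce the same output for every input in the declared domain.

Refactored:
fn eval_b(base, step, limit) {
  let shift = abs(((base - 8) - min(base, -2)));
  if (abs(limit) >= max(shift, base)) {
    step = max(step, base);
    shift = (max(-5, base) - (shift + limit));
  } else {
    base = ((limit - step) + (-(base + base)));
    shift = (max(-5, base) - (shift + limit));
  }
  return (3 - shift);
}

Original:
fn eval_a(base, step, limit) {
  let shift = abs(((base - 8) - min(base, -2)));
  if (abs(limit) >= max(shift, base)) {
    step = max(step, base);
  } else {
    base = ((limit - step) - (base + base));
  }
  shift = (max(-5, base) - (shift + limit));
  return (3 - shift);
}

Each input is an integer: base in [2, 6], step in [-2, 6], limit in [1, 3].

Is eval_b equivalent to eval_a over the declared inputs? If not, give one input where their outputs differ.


Behavior is preserved: although min/max/abs usage differs; and statement counts differ; and constant usage differs; and arithmetic usage differs, the outputs never diverge.
Spot check at base=5, step=6, limit=1 — eval_a: shift becomes 1; next (abs(limit) >= max(shift, base)) evaluates to false; next base becomes -15; next shift becomes -7; next final value 10. eval_b: shift becomes 1; next (abs(limit) >= max(shift, base)) evaluates to false; next base becomes -15; next shift becomes -7; next final value 10. Both give 10.
Across all 135 domain points the two functions coincide.
verdict: equivalent


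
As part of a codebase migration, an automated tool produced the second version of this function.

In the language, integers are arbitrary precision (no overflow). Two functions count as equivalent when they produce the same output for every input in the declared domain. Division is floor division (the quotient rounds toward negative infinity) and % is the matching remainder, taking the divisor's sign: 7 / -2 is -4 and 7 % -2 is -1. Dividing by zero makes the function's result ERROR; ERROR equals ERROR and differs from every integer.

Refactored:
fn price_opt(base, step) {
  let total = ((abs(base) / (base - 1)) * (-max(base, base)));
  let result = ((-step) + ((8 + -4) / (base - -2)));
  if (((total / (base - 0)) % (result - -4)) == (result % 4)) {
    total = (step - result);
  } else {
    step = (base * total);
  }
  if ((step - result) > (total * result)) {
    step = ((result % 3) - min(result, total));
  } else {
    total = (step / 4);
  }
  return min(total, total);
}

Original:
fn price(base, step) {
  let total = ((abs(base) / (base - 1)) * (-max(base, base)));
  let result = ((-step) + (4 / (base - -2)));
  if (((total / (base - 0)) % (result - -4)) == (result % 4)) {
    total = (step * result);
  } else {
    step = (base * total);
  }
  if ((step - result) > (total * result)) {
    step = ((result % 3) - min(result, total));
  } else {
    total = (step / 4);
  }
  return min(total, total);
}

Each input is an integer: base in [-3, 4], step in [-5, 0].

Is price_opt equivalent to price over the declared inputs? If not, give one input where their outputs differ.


Run the pair on base=-1, step=-5.
price: total = -1; result = 9; (((total / (base - 0)) % (result - -4)) == (result % 4)) -> true; total = -45; ((step - result) > (total * result)) -> true; step = 45; return -45
price_opt: total = -1; result = 9; (((total / (base - 0)) % (result - -4)) == (result % 4)) -> true; total = -14; ((step - result) > (total * result)) -> true; step = 14; return -14
-45 against -14: the behavior changed.
verdict: not equivalent; witness: base=-1, step=-5


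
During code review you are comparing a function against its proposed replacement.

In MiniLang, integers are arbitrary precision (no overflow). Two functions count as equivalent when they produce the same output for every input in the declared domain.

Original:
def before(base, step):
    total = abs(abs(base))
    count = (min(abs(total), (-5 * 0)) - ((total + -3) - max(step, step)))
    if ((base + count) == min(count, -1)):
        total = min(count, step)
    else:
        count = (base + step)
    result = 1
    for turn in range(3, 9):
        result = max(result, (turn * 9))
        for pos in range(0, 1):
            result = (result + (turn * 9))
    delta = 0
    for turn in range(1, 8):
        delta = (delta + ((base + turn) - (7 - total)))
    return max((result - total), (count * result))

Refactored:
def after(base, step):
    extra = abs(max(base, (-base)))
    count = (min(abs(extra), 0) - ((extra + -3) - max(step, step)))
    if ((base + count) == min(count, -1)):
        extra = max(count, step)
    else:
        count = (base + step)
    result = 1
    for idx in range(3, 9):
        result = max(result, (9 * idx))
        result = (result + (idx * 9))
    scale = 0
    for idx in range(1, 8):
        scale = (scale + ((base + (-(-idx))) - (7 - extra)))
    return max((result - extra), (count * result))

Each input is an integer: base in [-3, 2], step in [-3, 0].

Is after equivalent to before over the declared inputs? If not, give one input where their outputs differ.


Take base=-1, step=-2.
before: total := 1 | count := 0 | ((base + count) == min(count, -1)): true | total := -2 | result := 1 | iter turn=3: | result := 27 | iter pos=0: | result := 54 | iter turn=4: | result := 54 | iter pos=0: | result := 90 | iter turn=5: | result := 90 | iter pos=0: | result := 135 | iter turn=6: | result := 135 | iter pos=0: | result := 189 | iter turn=7: | result := 189 | iter pos=0: | result := 252 | iter turn=8: | result := 252 | iter pos=0: | result := 324 | delta := 0 | iter turn=1: | delta := -9 | iter turn=2: | delta := -17 | iter turn=3: | delta := -24 | iter turn=4: | delta := -30 | iter turn=5: | delta := -35 | iter turn=6: | delta := -39 | iter turn=7: | delta := -42 | result 326
after: extra := 1 | count := 0 | ((base + count) == min(count, -1)): true | extra := 0 | result := 1 | iter idx=3: | result := 27 | result := 54 | iter idx=4: | result := 54 | result := 90 | iter idx=5: | result := 90 | result := 135 | iter idx=6: | result := 135 | result := 189 | iter idx=7: | result := 189 | result := 252 | iter idx=8: | result := 252 | result := 324 | scale := 0 | iter idx=1: | scale := -7 | iter idx=2: | scale := -13 | iter idx=3: | scale := -18 | iter idx=4: | scale := -22 | iter idx=5: | scale := -25 | iter idx=6: | scale := -27 | iter idx=7: | scale := -28 | result 324
326 vs 324 — the two versions disagree here.
verdict: not equivalent; witness: base=-1, step=-2


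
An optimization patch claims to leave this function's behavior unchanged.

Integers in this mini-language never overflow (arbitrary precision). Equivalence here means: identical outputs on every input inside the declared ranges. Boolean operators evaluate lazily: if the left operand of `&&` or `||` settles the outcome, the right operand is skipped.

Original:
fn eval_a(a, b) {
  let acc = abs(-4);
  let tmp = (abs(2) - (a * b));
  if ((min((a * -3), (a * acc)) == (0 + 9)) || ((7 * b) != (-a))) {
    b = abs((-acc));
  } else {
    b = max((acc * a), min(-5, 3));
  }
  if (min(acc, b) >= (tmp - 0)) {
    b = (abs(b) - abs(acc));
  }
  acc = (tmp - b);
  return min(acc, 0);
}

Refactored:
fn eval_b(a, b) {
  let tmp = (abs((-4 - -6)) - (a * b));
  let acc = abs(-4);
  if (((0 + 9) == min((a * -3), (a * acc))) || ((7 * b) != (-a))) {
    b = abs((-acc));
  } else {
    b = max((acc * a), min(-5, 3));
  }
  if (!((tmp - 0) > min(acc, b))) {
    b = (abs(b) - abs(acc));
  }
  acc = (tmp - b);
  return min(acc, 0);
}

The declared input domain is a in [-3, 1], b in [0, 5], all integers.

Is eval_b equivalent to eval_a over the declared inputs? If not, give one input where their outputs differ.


Reading the diff, among the changes: arithmetic usage differs, plus constant usage differs, plus boolean connective usage differs, plus comparison usage differs.
As a probe, take a=-2, b=4: eval_a runs acc = 4; tmp = 10; ((min((a * -3), (a * acc)) == (0 + 9)) || ((7 * b) != (-a))) -> true; b = 4; (min(acc, b) >= (tmp - 0)) -> false; acc = 6; return 0; eval_b runs tmp = 10; acc = 4; (((0 + 9) == min((a * -3), (a * acc))) || ((7 * b) != (-a))) -> true; b = 4; (!((tmp - 0) > min(acc, b))) -> false; acc = 6; return 0; both end at 0.
Sweeping the whole domain (30 inputs) finds no disagreement.
verdict: equivalent


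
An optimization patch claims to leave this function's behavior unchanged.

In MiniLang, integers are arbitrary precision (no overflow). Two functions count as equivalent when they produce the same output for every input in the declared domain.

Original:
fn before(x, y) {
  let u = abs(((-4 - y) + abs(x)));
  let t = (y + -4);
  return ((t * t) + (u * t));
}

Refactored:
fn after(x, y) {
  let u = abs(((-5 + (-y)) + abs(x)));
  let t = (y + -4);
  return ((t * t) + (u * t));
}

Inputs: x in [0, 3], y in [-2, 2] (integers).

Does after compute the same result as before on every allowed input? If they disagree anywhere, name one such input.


Try x=0, y=-2.
before: u becomes 2; next t becomes -6; next final value 24
after: u becomes 3; next t becomes -6; next final value 18
24 and 18 differ, so these are not the same function on this domain.
verdict: not equivalent; witness: x=0, y=-2


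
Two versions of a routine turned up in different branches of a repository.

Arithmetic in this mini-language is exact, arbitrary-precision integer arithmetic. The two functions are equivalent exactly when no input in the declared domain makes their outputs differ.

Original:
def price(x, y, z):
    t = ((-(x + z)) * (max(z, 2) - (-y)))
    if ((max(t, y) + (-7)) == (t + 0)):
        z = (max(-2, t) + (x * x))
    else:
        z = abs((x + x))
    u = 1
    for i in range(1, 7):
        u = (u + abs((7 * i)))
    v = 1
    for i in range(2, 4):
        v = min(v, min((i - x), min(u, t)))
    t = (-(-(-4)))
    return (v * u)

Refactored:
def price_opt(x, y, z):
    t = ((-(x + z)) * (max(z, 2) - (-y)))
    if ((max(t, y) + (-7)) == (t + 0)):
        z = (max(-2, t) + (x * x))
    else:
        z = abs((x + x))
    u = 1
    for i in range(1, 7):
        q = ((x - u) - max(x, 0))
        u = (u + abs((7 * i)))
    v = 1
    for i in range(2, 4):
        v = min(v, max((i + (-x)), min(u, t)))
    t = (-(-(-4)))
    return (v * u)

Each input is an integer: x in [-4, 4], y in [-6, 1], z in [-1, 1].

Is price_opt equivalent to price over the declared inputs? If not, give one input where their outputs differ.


At x=-4, y=-6, z=-1: price gives -2960, price_opt gives 148.
verdict: not equivalent; witness: x=-4, y=-6, z=-1


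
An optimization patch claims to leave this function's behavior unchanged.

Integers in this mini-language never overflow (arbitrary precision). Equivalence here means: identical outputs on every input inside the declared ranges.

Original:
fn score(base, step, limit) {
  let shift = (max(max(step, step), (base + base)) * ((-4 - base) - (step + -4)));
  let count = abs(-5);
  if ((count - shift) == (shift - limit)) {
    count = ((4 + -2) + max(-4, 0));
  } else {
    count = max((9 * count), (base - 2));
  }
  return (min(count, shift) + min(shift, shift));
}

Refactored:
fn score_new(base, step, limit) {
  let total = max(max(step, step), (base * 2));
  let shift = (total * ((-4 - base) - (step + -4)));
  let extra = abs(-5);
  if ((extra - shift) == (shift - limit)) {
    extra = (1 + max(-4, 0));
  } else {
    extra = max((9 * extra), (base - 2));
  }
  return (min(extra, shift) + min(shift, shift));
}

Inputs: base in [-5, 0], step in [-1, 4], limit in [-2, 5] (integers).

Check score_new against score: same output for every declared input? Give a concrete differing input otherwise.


base=-5, step=1, limit=3 yields 6 from score but 5 from score_new.
verdict: not equivalent; witness: base=-5, step=1, limit=3


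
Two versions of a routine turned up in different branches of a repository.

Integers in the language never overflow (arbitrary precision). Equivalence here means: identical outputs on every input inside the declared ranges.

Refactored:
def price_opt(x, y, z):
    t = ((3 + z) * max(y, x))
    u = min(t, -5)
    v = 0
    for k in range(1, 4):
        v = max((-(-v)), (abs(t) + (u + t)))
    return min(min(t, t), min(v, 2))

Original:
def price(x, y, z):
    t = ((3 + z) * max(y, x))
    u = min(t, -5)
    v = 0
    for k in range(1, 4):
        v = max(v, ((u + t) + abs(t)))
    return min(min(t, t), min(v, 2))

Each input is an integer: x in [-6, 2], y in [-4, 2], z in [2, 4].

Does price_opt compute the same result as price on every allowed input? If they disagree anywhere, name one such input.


Changes here: same computation, different form; the full 189-point sweep finds no disagreement.
verdict: equivalent


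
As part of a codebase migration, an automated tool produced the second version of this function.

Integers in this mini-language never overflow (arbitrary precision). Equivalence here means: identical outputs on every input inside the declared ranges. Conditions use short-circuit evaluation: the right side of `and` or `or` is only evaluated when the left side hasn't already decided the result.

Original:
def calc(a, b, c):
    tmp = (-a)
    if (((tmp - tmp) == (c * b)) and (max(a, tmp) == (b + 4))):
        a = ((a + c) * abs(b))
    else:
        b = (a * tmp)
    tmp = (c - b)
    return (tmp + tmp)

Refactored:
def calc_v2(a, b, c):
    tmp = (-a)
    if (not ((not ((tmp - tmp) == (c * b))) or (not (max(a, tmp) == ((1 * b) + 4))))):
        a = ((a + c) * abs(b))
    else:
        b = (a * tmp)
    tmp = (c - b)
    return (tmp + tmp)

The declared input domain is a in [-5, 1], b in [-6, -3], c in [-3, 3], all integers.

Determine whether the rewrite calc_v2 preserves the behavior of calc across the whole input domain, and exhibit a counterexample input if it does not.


Differences: arithmetic usage differs, and boolean connective usage differs, and constant usage differs — yet all 196 inputs agree.
verdict: equivalent


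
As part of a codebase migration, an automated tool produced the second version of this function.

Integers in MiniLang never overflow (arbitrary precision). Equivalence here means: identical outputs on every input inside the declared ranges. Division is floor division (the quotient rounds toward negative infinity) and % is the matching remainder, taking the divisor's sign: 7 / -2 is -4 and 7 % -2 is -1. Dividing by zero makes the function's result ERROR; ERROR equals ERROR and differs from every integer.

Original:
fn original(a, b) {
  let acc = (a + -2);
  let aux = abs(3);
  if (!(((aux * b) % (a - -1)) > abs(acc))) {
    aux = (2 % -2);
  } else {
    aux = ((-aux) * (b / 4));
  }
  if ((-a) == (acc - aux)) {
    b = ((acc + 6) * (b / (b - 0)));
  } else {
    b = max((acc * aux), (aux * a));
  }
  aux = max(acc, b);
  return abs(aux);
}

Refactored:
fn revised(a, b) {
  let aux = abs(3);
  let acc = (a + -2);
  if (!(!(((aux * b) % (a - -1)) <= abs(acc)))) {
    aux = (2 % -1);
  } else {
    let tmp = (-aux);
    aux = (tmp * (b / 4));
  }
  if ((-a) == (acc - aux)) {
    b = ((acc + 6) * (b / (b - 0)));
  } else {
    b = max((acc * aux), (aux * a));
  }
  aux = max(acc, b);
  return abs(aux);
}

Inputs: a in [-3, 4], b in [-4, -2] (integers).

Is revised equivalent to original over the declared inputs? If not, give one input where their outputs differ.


Equivalent. The edit looks behavioral (`-2` became `-1`), but over these ranges it never changes the outcome.
Every one of the 24 inputs gives matching results.
Spot check at a=1, b=-2 — original: acc = -1; aux = 3; (!(((aux * b) % (a - -1)) > abs(acc))) -> true; aux = 0; ((-a) == (acc - aux)) -> true; b = 5; aux = 5; return 5. revised: aux = 3; acc = -1; (!(!(((aux * b) % (a - -1)) <= abs(acc)))) -> true; aux = 0; ((-a) == (acc - aux)) -> true; b = 5; aux = 5; return 5. Both give 5.
verdict: equivalent


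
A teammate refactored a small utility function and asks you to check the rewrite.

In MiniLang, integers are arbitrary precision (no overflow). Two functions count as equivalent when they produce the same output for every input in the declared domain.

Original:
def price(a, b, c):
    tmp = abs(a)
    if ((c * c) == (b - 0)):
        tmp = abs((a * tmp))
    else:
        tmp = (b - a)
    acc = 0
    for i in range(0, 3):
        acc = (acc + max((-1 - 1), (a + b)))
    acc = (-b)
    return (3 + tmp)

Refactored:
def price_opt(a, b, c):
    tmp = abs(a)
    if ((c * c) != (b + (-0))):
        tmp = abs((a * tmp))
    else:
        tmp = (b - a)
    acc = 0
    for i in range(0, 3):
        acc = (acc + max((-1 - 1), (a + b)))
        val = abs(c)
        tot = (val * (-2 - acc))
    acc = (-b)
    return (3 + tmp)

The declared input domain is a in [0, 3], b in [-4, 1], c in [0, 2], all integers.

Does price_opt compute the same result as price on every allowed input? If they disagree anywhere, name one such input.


On input a=0, b=-4, c=0, price returns -1 while price_opt returns 3.
verdict: not equivalent; witness: a=0, b=-4, c=0


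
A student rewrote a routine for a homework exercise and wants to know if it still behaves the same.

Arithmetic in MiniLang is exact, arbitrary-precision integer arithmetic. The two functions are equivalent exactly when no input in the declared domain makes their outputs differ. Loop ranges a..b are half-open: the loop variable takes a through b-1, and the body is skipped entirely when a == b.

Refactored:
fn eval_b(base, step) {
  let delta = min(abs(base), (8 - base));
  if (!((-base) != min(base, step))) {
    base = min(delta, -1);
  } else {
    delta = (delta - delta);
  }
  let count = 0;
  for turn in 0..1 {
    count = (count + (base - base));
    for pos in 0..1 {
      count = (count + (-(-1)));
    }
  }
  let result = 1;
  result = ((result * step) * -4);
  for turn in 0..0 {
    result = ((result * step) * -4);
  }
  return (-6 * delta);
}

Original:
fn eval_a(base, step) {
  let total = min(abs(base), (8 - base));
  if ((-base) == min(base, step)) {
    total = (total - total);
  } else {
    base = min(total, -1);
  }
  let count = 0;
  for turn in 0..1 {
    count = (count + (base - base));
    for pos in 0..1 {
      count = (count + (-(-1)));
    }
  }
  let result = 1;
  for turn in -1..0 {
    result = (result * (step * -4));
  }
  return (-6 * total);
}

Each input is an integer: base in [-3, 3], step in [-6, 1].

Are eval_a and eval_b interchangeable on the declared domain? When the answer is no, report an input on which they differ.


The rewrite breaks on base=-3, step=-6, where the results are -18 and 0.
eval_a: total=3, then ((-base) == min(base, step)) is false, then base=-1, then count=0, then (turn=0), then count=0, then (pos=0), then count=1, then result=1, then (turn=-1), then result=24, then returns -18
eval_b: delta=3, then (!((-base) != min(base, step))) is false, then delta=0, then count=0, then (turn=0), then count=0, then (pos=0), then count=1, then result=1, then result=24, then the loop over turn runs zero times, then returns 0
verdict: not equivalent; witness: base=-3, step=-6


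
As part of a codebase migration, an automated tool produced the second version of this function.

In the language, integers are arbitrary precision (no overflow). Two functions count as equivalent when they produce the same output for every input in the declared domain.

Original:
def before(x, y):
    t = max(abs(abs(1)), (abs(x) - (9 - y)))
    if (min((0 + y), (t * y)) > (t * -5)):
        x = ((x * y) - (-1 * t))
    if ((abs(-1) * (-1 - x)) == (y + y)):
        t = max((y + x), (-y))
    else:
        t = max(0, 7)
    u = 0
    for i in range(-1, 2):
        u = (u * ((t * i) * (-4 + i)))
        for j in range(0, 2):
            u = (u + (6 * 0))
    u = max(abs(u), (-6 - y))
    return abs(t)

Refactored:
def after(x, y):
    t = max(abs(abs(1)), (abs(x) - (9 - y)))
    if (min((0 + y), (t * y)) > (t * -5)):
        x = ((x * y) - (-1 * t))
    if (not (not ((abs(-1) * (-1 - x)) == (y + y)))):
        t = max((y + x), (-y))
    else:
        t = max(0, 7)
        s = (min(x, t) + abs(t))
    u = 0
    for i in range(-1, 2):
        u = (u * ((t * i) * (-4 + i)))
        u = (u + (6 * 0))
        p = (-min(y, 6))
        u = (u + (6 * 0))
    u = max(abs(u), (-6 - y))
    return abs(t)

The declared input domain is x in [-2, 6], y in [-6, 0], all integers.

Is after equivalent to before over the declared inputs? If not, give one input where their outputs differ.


The two are interchangeable: arithmetic usage differs; and local variable names differ; and constant usage differs; and min/max/abs usage differs; and boolean connective usage differs; and loop structure differs; and statement counts differ, and every declared input agrees.
As a probe, take x=3, y=-1: before runs t=1, then (min((0 + y), (t * y)) > (t * -5)) is true, then x=-2, then ((abs(-1) * (-1 - x)) == (y + y)) is false, then t=7, then u=0, then (i=-1), then u=0, then (j=0), then u=0, then (j=1), then u=0, then (i=0), then u=0, then (j=0), then u=0, then (j=1), then u=0, then (i=1), then u=0, then (j=0), then u=0, then (j=1), then u=0, then u=0, then returns 7; after runs t=1, then (min((0 + y), (t * y)) > (t * -5)) is true, then x=-2, then (not (not ((abs(-1) * (-1 - x)) == (y + y)))) is false, then t=7, then s=5, then u=0, then (i=-1), then u=0, then u=0, then p=1, then u=0, then (i=0), then u=0, then u=0, then p=1, then u=0, then (i=1), then u=0, then u=0, then p=1, then u=0, then u=0, then returns 7; both end at 7.
Across all 63 domain points the two functions coincide.
verdict: equivalent


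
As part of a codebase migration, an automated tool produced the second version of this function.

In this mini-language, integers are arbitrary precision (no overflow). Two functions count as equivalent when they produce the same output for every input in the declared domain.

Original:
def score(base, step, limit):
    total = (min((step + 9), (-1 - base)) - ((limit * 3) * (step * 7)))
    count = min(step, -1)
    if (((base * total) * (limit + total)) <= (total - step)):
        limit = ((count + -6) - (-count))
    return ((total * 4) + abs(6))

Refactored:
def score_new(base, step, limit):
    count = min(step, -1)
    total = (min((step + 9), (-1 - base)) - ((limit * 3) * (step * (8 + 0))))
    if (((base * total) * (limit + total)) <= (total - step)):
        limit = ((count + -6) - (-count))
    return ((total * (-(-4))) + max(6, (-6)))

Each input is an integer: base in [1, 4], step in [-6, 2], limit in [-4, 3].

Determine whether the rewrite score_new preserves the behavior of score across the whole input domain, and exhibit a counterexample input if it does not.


Consider the input base=1, step=-6, limit=-4.
score: total=-506, then count=-6, then (((base * total) * (limit + total)) <= (total - step)) is false, then returns -2018
score_new: count=-6, then total=-578, then (((base * total) * (limit + total)) <= (total - step)) is false, then returns -2306
-2018 vs -2306 — the two versions disagree here.
verdict: not equivalent; witness: base=1, step=-6, limit=-4


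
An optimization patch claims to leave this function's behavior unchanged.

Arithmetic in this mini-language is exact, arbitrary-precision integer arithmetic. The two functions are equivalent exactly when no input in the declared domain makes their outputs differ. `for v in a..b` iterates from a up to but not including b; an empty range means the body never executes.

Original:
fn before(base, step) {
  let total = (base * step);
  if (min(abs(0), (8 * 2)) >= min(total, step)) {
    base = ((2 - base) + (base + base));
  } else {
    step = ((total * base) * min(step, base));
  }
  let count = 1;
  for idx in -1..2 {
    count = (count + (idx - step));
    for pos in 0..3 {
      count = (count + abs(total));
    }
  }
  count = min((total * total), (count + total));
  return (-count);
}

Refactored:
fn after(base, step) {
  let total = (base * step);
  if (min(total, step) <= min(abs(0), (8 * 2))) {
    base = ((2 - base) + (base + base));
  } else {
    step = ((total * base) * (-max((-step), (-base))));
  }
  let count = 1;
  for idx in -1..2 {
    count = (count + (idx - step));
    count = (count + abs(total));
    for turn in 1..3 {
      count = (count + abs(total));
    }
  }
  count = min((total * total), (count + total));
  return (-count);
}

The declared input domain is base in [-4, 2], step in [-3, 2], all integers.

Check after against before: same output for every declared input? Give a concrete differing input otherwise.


Behavior is preserved: although statement counts differ; and min/max/abs usage differs; and loop structure differs; and arithmetic usage differs; and local variable names differ; and comparison usage differs, the outputs never diverge.
As a probe, take base=-2, step=-3: before runs total := 6 | (min(abs(0), (8 * 2)) >= min(total, step)): true | base := 0 | count := 1 | iter idx=-1: | count := 3 | iter pos=0: | count := 9 | iter pos=1: | count := 15 | iter pos=2: | count := 21 | iter idx=0: | count := 24 | iter pos=0: | count := 30 | iter pos=1: | count := 36 | iter pos=2: | count := 42 | iter idx=1: | count := 46 | iter pos=0: | count := 52 | iter pos=1: | count := 58 | iter pos=2: | count := 64 | count := 36 | result -36; after runs total := 6 | (min(total, step) <= min(abs(0), (8 * 2))): true | base := 0 | count := 1 | iter idx=-1: | count := 3 | count := 9 | iter turn=1: | count := 15 | iter turn=2: | count := 21 | iter idx=0: | count := 24 | count := 30 | iter turn=1: | count := 36 | iter turn=2: | count := 42 | iter idx=1: | count := 46 | count := 52 | iter turn=1: | count := 58 | iter turn=2: | count := 64 | count := 36 | result -36; both end at -36.
An exhaustive pass over the 42 declared inputs shows identical outputs.
verdict: equivalent


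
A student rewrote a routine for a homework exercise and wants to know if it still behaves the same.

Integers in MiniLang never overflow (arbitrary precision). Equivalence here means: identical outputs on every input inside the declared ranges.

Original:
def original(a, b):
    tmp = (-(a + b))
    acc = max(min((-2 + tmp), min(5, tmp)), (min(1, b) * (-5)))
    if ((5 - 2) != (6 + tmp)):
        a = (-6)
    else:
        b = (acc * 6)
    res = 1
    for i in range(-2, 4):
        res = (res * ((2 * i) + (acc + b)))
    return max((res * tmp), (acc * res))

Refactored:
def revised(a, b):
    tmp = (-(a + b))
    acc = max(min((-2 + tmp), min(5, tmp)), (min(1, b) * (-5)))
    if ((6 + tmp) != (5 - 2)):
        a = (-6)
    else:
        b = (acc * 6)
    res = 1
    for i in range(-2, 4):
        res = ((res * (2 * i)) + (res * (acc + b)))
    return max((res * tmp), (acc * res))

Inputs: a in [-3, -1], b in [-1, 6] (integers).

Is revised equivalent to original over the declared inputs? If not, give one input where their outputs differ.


Reading the diff, among the changes: arithmetic usage differs.
Spot check at a=-2, b=0 — original: tmp=2, then acc=0, then ((5 - 2) != (6 + tmp)) is true, then a=-6, then res=1, then (i=-2), then res=-4, then (i=-1), then res=8, then (i=0), then res=0, then (i=1), then res=0, then (i=2), then res=0, then (i=3), then res=0, then returns 0. revised: tmp=2, then acc=0, then ((6 + tmp) != (5 - 2)) is true, then a=-6, then res=1, then (i=-2), then res=-4, then (i=-1), then res=8, then (i=0), then res=0, then (i=1), then res=0, then (i=2), then res=0, then (i=3), then res=0, then returns 0. Both give 0.
Every one of the 24 inputs gives matching results.
verdict: equivalent


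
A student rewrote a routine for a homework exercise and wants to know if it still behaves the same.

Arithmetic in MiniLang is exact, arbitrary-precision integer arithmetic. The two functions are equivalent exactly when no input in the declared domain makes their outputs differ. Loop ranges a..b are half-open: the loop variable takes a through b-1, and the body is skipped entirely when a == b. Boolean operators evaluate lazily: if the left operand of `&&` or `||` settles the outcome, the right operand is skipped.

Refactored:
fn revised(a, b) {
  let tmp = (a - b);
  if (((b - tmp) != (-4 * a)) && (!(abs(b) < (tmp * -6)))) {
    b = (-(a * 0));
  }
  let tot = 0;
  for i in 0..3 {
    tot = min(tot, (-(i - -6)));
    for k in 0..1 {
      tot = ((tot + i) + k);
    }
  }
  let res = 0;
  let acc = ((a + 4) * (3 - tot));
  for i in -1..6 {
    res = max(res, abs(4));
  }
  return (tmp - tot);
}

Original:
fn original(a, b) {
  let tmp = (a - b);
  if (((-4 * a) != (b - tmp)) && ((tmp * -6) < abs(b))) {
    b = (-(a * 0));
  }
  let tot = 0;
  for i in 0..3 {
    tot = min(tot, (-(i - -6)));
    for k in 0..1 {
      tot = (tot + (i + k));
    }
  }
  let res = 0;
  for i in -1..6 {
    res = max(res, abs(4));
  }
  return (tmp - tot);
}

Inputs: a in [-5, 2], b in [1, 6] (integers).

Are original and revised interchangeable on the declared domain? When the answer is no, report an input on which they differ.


Equivalent. There is a behavioral-looking edit here, yet the outcome never shifts on this domain.
Sweeping the whole domain (48 inputs) finds no disagreement.
One worked example (a=1, b=6) — original: tmp=-5, then (((-4 * a) != (b - tmp)) && ((tmp * -6) < abs(b))) is false, then tot=0, then (i=0), then tot=-6, then (k=0), then tot=-6, then (i=1), then tot=-7, then (k=0), then tot=-6, then (i=2), then tot=-8, then (k=0), then tot=-6, then res=0, then (i=-1), then res=4, then (i=0), then res=4, then (i=1), then res=4, then (i=2), then res=4, then (i=3), then res=4, then (i=4), then res=4, then (i=5), then res=4, then returns 1; revised: tmp=-5, then (((b - tmp) != (-4 * a)) && (!(abs(b) < (tmp * -6)))) is false, then tot=0, then (i=0), then tot=-6, then (k=0), then tot=-6, then (i=1), then tot=-7, then (k=0), then tot=-6, then (i=2), then tot=-8, then (k=0), then tot=-6, then res=0, then acc=45, then (i=-1), then res=4, then (i=0), then res=4, then (i=1), then res=4, then (i=2), then res=4, then (i=3), then res=4, then (i=4), then res=4, then (i=5), then res=4, then returns 1; agreement on 1.
verdict: equivalent


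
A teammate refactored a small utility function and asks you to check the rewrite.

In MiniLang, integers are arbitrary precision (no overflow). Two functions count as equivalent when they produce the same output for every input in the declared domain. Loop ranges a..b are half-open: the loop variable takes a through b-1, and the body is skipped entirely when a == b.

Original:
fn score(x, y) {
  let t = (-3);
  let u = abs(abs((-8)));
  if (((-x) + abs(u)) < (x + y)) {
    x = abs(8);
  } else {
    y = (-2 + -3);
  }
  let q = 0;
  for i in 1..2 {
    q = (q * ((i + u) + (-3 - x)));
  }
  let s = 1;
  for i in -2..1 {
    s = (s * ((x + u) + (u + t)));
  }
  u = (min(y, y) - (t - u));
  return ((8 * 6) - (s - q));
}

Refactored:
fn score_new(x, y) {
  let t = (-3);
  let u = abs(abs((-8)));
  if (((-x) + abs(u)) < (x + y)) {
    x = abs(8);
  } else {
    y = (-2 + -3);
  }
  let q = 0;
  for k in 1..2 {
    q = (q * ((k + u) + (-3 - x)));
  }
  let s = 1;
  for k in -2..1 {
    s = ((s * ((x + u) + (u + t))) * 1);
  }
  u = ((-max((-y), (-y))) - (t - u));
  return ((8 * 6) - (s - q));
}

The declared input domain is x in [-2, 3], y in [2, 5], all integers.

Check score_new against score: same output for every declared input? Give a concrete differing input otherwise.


This is a faithful refactor — local variable names differ, and min/max/abs usage differs, and arithmetic usage differs, and constant usage differs, but the computed results match everywhere.
One worked example (x=3, y=5) — score: t becomes -3; next u becomes 8; next (((-x) + abs(u)) < (x + y)) evaluates to true; next x becomes 8; next q becomes 0; next at i=1:; next q becomes 0; next s becomes 1; next at i=-2:; next s becomes 21; next at i=-1:; next s becomes 441; next at i=0:; next s becomes 9261; next u becomes 16; next final value -9213; score_new: t becomes -3; next u becomes 8; next (((-x) + abs(u)) < (x + y)) evaluates to true; next x becomes 8; next q becomes 0; next at k=1:; next q becomes 0; next s becomes 1; next at k=-2:; next s becomes 21; next at k=-1:; next s becomes 441; next at k=0:; next s becomes 9261; next u becomes 16; next final value -9213; agreement on -9213.
Across all 24 domain points the two functions coincide.
verdict: equivalent


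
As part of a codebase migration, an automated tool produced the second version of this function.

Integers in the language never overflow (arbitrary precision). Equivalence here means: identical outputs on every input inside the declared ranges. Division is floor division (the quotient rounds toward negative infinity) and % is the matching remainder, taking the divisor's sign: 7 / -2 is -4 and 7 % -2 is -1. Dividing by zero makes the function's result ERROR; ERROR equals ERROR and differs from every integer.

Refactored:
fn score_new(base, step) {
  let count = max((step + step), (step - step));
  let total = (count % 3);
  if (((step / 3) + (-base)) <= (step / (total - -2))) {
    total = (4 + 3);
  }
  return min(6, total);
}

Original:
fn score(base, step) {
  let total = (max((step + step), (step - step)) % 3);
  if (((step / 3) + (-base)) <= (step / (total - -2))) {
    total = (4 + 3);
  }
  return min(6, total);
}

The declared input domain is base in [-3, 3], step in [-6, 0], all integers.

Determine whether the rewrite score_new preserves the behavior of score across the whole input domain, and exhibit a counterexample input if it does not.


This is a faithful refactor — local variable names differ, and statement counts differ, but the computed results match everywhere.
Spot check at base=0, step=-3 — score: total becomes 0; next (((step / 3) + (-base)) <= (step / (total - -2))) evaluates to false; next final value 0. score_new: count becomes 0; next total becomes 0; next (((step / 3) + (-base)) <= (step / (total - -2))) evaluates to false; next final value 0. Both give 0.
Across all 49 domain points the two functions coincide.
verdict: equivalent


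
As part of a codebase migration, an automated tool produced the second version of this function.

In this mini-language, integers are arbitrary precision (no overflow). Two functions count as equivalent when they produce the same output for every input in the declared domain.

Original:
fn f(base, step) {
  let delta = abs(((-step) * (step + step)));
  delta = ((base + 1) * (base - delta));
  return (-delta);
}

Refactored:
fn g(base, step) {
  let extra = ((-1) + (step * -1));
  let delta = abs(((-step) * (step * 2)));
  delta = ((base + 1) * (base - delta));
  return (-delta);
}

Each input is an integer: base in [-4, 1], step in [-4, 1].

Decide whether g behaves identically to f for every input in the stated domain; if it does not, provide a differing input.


Equivalent. Beyond behavior-preserving changes, the revision adds an assignment to `extra` whose value nothing reads.
Across all 36 domain points the two functions coincide.
Spot check at base=1, step=-2 — f: delta := 8 | delta := -14 | result 14. g: extra := 1 | delta := 8 | delta := -14 | result 14. Both give 14.
verdict: equivalent
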